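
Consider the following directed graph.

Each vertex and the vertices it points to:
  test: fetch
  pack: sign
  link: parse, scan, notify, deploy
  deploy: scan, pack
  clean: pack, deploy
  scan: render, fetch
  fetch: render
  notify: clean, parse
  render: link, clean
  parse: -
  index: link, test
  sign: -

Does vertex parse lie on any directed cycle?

No

parse lies on a cycle iff there is a path from parse back to itself.
Exploring from parse, it never reaches itself; equivalently, its strongly connected component is a singleton.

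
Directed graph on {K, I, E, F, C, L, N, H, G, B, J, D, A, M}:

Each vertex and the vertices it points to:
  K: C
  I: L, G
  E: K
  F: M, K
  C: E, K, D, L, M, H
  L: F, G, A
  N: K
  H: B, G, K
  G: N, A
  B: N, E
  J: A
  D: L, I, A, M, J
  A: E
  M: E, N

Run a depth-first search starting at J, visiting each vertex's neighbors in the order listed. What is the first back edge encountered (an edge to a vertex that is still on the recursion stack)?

C->E

DFS from J (visiting each vertex's neighbors in the order listed); mark gray on enter, black on exit:
J gray
  A gray
    E gray
      K gray
        C gray
          C→E: E is gray → back edge
First back edge: C → E.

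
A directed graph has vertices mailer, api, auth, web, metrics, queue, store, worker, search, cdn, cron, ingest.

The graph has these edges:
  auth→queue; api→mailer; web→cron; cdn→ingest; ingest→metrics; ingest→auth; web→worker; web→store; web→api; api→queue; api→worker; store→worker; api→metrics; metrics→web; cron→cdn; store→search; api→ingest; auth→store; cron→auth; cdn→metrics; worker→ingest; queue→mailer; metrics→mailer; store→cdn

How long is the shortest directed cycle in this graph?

For each vertex v, BFS finds the shortest path from v back to v.
The shortest such closed walk is web → api → metrics → web, length 3.

3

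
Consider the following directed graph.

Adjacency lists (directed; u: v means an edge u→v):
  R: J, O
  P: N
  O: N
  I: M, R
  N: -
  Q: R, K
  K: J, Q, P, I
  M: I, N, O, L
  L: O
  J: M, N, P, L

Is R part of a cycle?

Yes

R is on a cycle iff R can reach itself via ≥1 edge.
R → J → M → I → R — yes.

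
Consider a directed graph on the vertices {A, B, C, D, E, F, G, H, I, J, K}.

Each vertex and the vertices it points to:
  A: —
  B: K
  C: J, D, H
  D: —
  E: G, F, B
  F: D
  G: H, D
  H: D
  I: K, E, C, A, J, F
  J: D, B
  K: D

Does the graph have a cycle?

No

DFS with white/gray/black marking, starting from K:
K gray
  D gray
  D black
K black
A gray
A black
B gray
  B→K: K black — skip
B black
C gray
  J gray
    J→D: D black — skip
    J→B: B black — skip
  J black
  C→D: D black — skip
  H gray
    H→D: D black — skip
  H black
C black
E gray
  G gray
    G→H: H black — skip
    G→D: D black — skip
  G black
  F gray
    F→D: D black — skip
  F black
  E→B: B black — skip
E black
I gray
  I→K: K black — skip
  I→E: E black — skip
  I→C: C black — skip
  I→A: A black — skip
  I→J: J black — skip
  I→F: F black — skip
I black
Every edge goes to a white or black vertex — no back edge, so the graph is acyclic.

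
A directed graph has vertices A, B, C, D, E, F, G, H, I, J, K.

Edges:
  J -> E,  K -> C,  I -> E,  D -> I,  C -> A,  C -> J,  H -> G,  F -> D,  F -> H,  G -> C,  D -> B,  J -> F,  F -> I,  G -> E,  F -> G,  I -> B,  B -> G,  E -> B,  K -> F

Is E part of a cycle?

E is on a cycle iff E can reach itself via ≥1 edge.
E → B → G → E — yes.

Yes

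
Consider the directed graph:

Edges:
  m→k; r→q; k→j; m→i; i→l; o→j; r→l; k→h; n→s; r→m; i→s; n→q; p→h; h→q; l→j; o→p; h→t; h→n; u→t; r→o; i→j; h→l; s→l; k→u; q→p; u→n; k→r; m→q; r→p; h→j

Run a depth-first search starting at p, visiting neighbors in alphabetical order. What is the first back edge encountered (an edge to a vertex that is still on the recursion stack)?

DFS from p (visiting neighbors in alphabetical order); mark gray on enter, black on exit:
p gray
  h gray
    j gray
    j black
    l gray
      l→j: j black — skip
    l black
    n gray
      q gray
        q→p: p is gray → back edge
First back edge: q → p.

q->p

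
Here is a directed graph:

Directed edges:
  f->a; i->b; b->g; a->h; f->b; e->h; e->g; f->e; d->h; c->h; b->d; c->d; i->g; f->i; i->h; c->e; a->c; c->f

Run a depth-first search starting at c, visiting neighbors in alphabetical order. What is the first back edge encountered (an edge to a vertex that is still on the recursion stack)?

DFS from c (visiting neighbors in alphabetical order); mark gray on enter, black on exit:
c gray
  d gray
    h gray
    h black
  d black
  e gray
    g gray
    g black
    e→h: h black — skip
  e black
  f gray
    a gray
      a→c: c is gray → back edge
First back edge: a → c.

a->c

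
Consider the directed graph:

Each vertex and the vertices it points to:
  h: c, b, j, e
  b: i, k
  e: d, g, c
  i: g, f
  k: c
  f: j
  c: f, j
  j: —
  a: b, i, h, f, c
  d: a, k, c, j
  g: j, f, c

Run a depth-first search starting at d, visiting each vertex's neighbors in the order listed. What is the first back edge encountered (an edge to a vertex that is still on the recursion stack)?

e→d

DFS from d (visiting each vertex's neighbors in the order listed); mark gray on enter, black on exit:
d gray
  a gray
    b gray
      i gray
        g gray
          j gray
          j black
          f gray
            f→j: j black — skip
          f black
          c gray
            c→f: f black — skip
            c→j: j black — skip
          c black
        g black
        i→f: f black — skip
      i black
      k gray
        k→c: c black — skip
      k black
    b black
    a→i: i black — skip
    h gray
      h→c: c black — skip
      h→b: b black — skip
      h→j: j black — skip
      e gray
        e→d: d is gray → back edge
First back edge: e → d.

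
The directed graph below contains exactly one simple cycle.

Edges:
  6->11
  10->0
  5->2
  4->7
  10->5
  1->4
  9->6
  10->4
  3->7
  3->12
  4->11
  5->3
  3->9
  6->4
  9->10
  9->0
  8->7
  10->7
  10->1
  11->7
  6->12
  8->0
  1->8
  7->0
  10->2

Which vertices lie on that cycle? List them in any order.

DFS with gray/black marking from 9:
9 gray
  6 gray
    4 gray
      11 gray
        7 gray
          0 gray
          0 black
        7 black
      11 black
      4→7: 7 black — skip
    4 black
    6→11: 11 black — skip
    12 gray
    12 black
  6 black
  10 gray
    2 gray
    2 black
    10→7: 7 black — skip
    5 gray
      5→2: 2 black — skip
      3 gray
        3→7: 7 black — skip
        3→9: 9 is gray → back edge
Back edge closes the cycle 9 → 10 → 5 → 3 → 9; its vertices are {3, 5, 9, 10}.

3, 5, 9, 10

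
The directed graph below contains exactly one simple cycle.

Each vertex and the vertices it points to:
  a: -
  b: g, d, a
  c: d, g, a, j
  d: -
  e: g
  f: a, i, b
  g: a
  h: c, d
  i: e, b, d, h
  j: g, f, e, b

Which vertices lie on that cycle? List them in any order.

c, f, h, i, j

DFS with gray/black marking from h:
h gray
  c gray
    d gray
    d black
    g gray
      a gray
      a black
    g black
    c→a: a black — skip
    j gray
      j→g: g black — skip
      f gray
        f→a: a black — skip
        i gray
          e gray
            e→g: g black — skip
          e black
          b gray
            b→g: g black — skip
            b→d: d black — skip
            b→a: a black — skip
          b black
          i→d: d black — skip
          i→h: h is gray → back edge
Back edge closes the cycle h → c → j → f → i → h; its vertices are {c, f, h, i, j}.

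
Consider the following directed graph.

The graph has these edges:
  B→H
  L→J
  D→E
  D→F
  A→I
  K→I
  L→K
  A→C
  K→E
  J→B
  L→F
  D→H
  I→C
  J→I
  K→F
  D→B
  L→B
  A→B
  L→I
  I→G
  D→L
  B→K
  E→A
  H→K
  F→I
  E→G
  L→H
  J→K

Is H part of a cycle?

H is on a cycle iff H can reach itself via ≥1 edge.
H → K → E → A → B → H — yes.

Yes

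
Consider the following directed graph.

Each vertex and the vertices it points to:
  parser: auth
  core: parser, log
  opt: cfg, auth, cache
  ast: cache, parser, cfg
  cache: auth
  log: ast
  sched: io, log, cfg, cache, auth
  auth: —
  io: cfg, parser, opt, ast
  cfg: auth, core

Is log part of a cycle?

log is on a cycle iff log can reach itself via ≥1 edge.
log → ast → cfg → core → log — yes.

Yes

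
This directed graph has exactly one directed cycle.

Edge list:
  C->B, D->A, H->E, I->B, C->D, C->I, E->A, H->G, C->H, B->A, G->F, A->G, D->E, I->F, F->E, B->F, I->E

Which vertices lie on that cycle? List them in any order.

DFS with gray/black marking from A:
A gray
  G gray
    F gray
      E gray
        E→A: A is gray → back edge
Back edge closes the cycle A → G → F → E → A; its vertices are {A, E, F, G}.

A, E, F, G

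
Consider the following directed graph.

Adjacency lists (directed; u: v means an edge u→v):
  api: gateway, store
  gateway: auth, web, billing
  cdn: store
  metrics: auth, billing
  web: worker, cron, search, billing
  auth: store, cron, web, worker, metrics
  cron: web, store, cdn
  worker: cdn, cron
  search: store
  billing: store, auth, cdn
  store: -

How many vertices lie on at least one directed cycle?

6

A vertex is on a directed cycle iff it belongs to a strongly connected component of size ≥ 2 (or has a self-loop).
The vertices on cycles are {web, auth, cron, worker, billing, metrics} — 6 in total.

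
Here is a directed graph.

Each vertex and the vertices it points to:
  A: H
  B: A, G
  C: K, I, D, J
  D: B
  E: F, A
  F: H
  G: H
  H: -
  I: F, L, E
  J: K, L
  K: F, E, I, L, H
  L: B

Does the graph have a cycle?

No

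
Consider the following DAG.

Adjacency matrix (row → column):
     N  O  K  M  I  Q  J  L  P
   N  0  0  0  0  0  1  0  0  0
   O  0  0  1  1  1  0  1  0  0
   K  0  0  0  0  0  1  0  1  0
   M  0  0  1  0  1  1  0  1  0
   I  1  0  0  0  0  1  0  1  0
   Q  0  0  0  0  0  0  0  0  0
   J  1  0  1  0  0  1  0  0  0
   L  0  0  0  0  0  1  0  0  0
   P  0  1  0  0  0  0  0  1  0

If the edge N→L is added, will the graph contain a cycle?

Adding N→L creates a cycle iff L can already reach N.
Explore from L: no path reaches N. The graph stays acyclic.

No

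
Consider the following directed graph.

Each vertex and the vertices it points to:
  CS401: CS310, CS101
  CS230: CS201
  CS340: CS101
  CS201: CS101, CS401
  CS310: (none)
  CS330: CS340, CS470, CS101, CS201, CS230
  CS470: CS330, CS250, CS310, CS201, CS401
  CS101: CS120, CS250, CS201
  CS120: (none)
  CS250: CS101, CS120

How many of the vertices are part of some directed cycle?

6

A vertex is on a directed cycle iff it belongs to a strongly connected component of size ≥ 2 (or has a self-loop).
The vertices on cycles are {CS101, CS201, CS250, CS330, CS401, CS470} — 6 in total.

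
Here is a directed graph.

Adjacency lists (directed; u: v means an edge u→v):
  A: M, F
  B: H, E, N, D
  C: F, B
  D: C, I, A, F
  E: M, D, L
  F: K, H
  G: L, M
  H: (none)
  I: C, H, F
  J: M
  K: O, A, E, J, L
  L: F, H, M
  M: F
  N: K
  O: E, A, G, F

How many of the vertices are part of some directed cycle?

14

A vertex is on a directed cycle iff it belongs to a strongly connected component of size ≥ 2 (or has a self-loop).
The vertices on cycles are {A, B, C, D, E, F, G, I, J, K, L, M, N, O} — 14 in total.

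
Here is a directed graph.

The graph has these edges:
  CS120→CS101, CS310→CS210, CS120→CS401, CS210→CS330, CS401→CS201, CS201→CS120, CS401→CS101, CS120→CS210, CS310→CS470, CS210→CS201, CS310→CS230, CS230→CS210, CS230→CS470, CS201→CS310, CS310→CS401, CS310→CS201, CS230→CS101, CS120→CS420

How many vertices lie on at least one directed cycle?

A vertex is on a directed cycle iff it belongs to a strongly connected component of size ≥ 2 (or has a self-loop).
The vertices on cycles are {CS120, CS201, CS210, CS230, CS310, CS401} — 6 in total.

6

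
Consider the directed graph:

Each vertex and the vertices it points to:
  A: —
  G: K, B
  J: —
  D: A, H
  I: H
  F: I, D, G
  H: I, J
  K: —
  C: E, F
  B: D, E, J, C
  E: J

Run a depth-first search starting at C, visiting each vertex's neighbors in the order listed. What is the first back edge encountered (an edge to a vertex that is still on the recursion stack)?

H->I

DFS from C (visiting each vertex's neighbors in the order listed); mark gray on enter, black on exit:
C gray
  E gray
    J gray
    J black
  E black
  F gray
    I gray
      H gray
        H→I: I is gray → back edge
First back edge: H → I.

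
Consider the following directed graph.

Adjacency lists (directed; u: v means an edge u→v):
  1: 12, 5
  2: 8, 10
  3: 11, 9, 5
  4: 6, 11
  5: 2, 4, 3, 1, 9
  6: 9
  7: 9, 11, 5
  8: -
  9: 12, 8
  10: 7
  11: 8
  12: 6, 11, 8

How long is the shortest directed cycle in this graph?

2

For each vertex v, BFS finds the shortest path from v back to v.
The shortest such closed walk is 1 → 5 → 1, length 2.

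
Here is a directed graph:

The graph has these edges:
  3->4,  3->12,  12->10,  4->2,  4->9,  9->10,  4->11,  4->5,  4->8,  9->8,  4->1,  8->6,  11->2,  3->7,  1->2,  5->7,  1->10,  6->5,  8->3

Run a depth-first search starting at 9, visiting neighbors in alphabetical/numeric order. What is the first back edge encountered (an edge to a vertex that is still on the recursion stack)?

4→8

DFS from 9 (visiting neighbors in alphabetical/numeric order); mark gray on enter, black on exit:
9 gray
  8 gray
    3 gray
      4 gray
        1 gray
          2 gray
          2 black
          10 gray
          10 black
        1 black
        4→2: 2 black — skip
        5 gray
          7 gray
          7 black
        5 black
        4→8: 8 is gray → back edge
First back edge: 4 → 8.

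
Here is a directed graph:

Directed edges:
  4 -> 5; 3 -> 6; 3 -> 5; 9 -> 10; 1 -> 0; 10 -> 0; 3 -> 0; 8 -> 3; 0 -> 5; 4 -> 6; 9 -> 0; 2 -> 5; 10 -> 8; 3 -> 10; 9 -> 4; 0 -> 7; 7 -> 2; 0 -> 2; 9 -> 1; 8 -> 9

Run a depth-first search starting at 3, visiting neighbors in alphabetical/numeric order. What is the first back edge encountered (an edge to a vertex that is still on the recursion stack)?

8->3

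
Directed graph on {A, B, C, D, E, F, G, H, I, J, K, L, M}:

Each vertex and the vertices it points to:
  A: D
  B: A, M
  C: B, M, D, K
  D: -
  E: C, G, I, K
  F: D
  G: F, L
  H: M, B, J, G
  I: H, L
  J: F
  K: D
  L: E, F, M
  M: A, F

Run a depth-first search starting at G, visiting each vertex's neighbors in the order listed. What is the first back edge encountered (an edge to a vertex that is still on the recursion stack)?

E->G

DFS from G (visiting each vertex's neighbors in the order listed); mark gray on enter, black on exit:
G gray
  F gray
    D gray
    D black
  F black
  L gray
    E gray
      C gray
        B gray
          A gray
            A→D: D black — skip
          A black
          M gray
            M→A: A black — skip
            M→F: F black — skip
          M black
        B black
        C→M: M black — skip
        C→D: D black — skip
        K gray
          K→D: D black — skip
        K black
      C black
      E→G: G is gray → back edge
First back edge: E → G.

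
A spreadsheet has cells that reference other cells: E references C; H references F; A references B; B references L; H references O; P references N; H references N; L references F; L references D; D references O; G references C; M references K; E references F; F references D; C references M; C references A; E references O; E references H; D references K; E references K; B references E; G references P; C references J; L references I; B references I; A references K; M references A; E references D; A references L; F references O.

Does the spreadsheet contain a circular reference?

DFS with white/gray/black marking, starting from C:
C gray
  M gray
    A gray
      B gray
        E gray
          F gray
            D gray
              O gray
              O black
              K gray
              K black
            D black
            F→O: O black — skip
          F black
          H gray
            N gray
            N black
            H→F: F black — skip
            H→O: O black — skip
          H black
          E→D: D black — skip
          E→O: O black — skip
          E→K: K black — skip
          E→C: C is gray → back edge
Back edge found, so a cycle exists: C → M → A → B → E → C.

Yes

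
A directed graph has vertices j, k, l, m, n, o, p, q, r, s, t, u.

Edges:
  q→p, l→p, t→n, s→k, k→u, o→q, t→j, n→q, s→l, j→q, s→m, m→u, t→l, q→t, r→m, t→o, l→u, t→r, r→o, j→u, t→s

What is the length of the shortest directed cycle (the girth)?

3

For each vertex v, BFS finds the shortest path from v back to v.
The shortest such closed walk is t → j → q → t, length 3.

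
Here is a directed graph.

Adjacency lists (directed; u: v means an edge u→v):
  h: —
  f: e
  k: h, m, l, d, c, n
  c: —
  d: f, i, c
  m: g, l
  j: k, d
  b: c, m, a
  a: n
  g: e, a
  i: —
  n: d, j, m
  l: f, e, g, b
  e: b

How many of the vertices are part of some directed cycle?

11

A vertex is on a directed cycle iff it belongs to a strongly connected component of size ≥ 2 (or has a self-loop).
The vertices on cycles are {a, b, d, e, f, g, j, k, l, m, n} — 11 in total.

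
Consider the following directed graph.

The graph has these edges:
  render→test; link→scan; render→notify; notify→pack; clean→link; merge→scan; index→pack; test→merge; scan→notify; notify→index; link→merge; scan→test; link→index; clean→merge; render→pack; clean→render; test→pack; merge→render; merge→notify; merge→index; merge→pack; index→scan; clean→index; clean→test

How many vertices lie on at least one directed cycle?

6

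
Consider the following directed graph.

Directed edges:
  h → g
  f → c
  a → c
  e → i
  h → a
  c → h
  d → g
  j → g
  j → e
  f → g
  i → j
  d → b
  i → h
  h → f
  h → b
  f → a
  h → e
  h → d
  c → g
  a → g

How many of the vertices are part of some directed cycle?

A vertex is on a directed cycle iff it belongs to a strongly connected component of size ≥ 2 (or has a self-loop).
The vertices on cycles are {a, c, e, f, h, i, j} — 7 in total.

7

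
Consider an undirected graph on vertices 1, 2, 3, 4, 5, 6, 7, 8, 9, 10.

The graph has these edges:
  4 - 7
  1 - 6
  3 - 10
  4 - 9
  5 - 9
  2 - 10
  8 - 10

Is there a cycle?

DFS, tracking each vertex's parent; an edge to a visited non-parent vertex closes a cycle.
Start from 1:
visit 1 (parent –)
  visit 6 (parent 1)
    6–1: parent, skip
visit 2 (parent –)
  visit 10 (parent 2)
    visit 3 (parent 10)
      3–10: parent, skip
    10–2: parent, skip
    visit 8 (parent 10)
      8–10: parent, skip
visit 4 (parent –)
  visit 7 (parent 4)
    7–4: parent, skip
  visit 9 (parent 4)
    9–4: parent, skip
    visit 5 (parent 9)
      5–9: parent, skip
No non-parent visited neighbor found — the graph is a forest.

No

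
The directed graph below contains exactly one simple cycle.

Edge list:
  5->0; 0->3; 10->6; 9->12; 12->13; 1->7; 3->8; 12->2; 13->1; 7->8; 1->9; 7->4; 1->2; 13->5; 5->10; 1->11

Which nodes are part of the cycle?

1, 9, 12, 13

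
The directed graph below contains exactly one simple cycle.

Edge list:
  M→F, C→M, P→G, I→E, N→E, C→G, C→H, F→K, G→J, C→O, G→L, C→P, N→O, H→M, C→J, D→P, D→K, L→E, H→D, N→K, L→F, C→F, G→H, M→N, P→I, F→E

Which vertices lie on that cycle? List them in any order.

D, G, H, P

DFS with gray/black marking from G:
G gray
  J gray
  J black
  H gray
    D gray
      K gray
      K black
      P gray
        P→G: G is gray → back edge
Back edge closes the cycle G → H → D → P → G; its vertices are {D, G, H, P}.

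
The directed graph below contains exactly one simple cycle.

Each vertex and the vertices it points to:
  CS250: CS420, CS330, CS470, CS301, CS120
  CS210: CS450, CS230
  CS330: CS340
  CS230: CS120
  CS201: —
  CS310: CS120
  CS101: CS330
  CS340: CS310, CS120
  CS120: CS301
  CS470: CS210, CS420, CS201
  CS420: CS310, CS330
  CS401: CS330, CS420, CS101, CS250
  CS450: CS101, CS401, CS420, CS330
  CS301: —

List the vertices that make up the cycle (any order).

DFS with gray/black marking from CS470:
CS470 gray
  CS210 gray
    CS450 gray
      CS101 gray
        CS330 gray
          CS340 gray
            CS310 gray
              CS120 gray
                CS301 gray
                CS301 black
              CS120 black
            CS310 black
            CS340→CS120: CS120 black — skip
          CS340 black
        CS330 black
      CS101 black
      CS401 gray
        CS401→CS330: CS330 black — skip
        CS420 gray
          CS420→CS310: CS310 black — skip
          CS420→CS330: CS330 black — skip
        CS420 black
        CS401→CS101: CS101 black — skip
        CS250 gray
          CS250→CS420: CS420 black — skip
          CS250→CS330: CS330 black — skip
          CS250→CS470: CS470 is gray → back edge
Back edge closes the cycle CS470 → CS210 → CS450 → CS401 → CS250 → CS470; its vertices are {CS210, CS250, CS401, CS450, CS470}.

CS210, CS250, CS401, CS450, CS470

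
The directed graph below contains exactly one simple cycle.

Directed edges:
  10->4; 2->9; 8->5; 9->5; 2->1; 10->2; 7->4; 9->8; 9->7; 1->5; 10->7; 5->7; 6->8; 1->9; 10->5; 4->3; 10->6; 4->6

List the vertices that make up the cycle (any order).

4, 5, 6, 7, 8

DFS with gray/black marking from 6:
6 gray
  8 gray
    5 gray
      7 gray
        4 gray
          3 gray
          3 black
          4→6: 6 is gray → back edge
Back edge closes the cycle 6 → 8 → 5 → 7 → 4 → 6; its vertices are {4, 5, 6, 7, 8}.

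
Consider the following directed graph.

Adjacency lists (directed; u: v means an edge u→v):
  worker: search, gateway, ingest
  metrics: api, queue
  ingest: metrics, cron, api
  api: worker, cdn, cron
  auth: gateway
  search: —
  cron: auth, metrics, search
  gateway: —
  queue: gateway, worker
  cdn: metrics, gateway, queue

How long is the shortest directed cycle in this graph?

3

For each vertex v, BFS finds the shortest path from v back to v.
The shortest such closed walk is ingest → api → worker → ingest, length 3.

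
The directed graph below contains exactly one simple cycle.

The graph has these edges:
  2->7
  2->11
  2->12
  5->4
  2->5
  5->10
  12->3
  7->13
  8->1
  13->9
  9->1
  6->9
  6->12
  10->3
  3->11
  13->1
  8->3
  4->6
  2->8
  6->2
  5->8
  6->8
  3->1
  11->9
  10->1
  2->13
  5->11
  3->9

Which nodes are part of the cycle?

DFS with gray/black marking from 6:
6 gray
  2 gray
    8 gray
      3 gray
        1 gray
        1 black
        9 gray
          9→1: 1 black — skip
        9 black
        11 gray
          11→9: 9 black — skip
        11 black
      3 black
      8→1: 1 black — skip
    8 black
    5 gray
      5→11: 11 black — skip
      10 gray
        10→3: 3 black — skip
        10→1: 1 black — skip
      10 black
      4 gray
        4→6: 6 is gray → back edge
Back edge closes the cycle 6 → 2 → 5 → 4 → 6; its vertices are {2, 4, 5, 6}.

2, 4, 5, 6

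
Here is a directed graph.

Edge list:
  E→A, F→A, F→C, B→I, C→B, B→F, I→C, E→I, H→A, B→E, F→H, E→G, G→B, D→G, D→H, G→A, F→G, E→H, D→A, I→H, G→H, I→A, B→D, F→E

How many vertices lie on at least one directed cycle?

7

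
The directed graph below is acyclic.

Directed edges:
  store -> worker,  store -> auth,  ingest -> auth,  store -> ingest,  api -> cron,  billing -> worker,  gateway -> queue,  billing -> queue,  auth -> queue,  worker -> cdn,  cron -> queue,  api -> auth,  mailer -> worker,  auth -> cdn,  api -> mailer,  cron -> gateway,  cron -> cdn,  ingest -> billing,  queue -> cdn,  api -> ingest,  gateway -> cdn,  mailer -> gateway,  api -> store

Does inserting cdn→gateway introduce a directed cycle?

Adding cdn→gateway creates a cycle iff gateway can already reach cdn.
Path from gateway: gateway → cdn.
So gateway → … → cdn → gateway is a cycle.

Yes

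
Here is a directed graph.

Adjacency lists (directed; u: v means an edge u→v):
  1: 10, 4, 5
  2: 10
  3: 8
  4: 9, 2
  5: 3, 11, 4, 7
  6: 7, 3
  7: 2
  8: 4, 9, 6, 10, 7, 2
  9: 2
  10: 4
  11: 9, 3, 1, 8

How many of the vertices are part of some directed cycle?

A vertex is on a directed cycle iff it belongs to a strongly connected component of size ≥ 2 (or has a self-loop).
The vertices on cycles are {1, 2, 3, 4, 5, 6, 8, 9, 10, 11} — 10 in total.

10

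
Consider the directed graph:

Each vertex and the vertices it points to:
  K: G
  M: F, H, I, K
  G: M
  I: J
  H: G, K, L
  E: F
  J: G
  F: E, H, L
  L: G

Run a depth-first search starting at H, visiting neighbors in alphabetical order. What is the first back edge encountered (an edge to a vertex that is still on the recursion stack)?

E→F

DFS from H (visiting neighbors in alphabetical order); mark gray on enter, black on exit:
H gray
  G gray
    M gray
      F gray
        E gray
          E→F: F is gray → back edge
First back edge: E → F.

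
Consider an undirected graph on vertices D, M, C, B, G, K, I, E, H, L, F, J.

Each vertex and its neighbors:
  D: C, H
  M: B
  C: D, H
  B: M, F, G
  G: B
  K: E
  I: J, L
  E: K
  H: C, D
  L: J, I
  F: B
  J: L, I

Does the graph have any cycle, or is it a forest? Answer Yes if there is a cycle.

DFS, tracking each vertex's parent; an edge to a visited non-parent vertex closes a cycle.
Start from F:
visit F (parent –)
  visit B (parent F)
    visit M (parent B)
      M–B: parent, skip
    B–F: parent, skip
    visit G (parent B)
      G–B: parent, skip
visit D (parent –)
  visit C (parent D)
    C–D: parent, skip
    visit H (parent C)
      H–C: parent, skip
      H–D: D visited and ≠ parent → cycle
Cycle: D – C – H – D.

Yes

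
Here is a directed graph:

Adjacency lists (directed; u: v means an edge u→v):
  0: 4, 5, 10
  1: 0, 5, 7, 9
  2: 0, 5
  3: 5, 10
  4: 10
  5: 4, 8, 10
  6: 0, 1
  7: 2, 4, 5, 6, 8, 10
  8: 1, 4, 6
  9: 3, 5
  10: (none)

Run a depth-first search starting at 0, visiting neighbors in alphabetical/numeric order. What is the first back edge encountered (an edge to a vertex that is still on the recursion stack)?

1→0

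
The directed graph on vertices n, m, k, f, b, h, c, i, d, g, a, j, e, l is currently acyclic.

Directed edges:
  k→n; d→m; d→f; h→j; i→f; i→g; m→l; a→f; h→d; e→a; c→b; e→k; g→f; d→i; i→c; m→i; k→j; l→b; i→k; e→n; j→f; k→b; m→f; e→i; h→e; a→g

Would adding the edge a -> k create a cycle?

No

Adding a→k creates a cycle iff k can already reach a.
Explore from k: no path reaches a. The graph stays acyclic.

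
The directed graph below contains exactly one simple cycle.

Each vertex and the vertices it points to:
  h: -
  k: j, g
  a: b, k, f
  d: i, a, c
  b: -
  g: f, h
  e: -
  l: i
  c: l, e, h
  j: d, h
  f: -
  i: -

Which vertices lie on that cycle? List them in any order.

a, d, j, k

DFS with gray/black marking from d:
d gray
  i gray
  i black
  a gray
    b gray
    b black
    k gray
      j gray
        j→d: d is gray → back edge
Back edge closes the cycle d → a → k → j → d; its vertices are {a, d, j, k}.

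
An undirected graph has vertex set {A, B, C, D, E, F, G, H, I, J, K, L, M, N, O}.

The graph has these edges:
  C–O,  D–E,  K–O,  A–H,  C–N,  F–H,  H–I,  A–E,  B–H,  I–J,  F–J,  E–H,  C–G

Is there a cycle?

DFS, tracking each vertex's parent; an edge to a visited non-parent vertex closes a cycle.
Start from B:
visit B (parent –)
  visit H (parent B)
    visit E (parent H)
      visit D (parent E)
        D–E: parent, skip
      visit A (parent E)
        A–H: H visited and ≠ parent → cycle
Cycle: H – E – A – H.

Yes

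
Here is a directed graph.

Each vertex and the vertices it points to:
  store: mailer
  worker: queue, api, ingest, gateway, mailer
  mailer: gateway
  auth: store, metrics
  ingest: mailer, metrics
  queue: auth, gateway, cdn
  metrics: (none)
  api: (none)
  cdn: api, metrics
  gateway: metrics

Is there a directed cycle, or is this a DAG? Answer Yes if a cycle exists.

No

DFS with white/gray/black marking, starting from worker:
worker gray
  queue gray
    auth gray
      store gray
        mailer gray
          gateway gray
            metrics gray
            metrics black
          gateway black
        mailer black
      store black
      auth→metrics: metrics black — skip
    auth black
    queue→gateway: gateway black — skip
    cdn gray
      api gray
      api black
      cdn→metrics: metrics black — skip
    cdn black
  queue black
  worker→api: api black — skip
  ingest gray
    ingest→mailer: mailer black — skip
    ingest→metrics: metrics black — skip
  ingest black
  worker→gateway: gateway black — skip
  worker→mailer: mailer black — skip
worker black
Every edge goes to a white or black vertex — no back edge, so the graph is acyclic.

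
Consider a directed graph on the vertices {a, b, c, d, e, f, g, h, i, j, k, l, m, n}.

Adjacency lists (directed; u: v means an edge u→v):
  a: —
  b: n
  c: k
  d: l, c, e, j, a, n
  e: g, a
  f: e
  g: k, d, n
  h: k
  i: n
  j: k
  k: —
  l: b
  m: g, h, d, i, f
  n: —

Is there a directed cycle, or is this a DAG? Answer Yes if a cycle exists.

DFS with white/gray/black marking, starting from m:
m gray
  g gray
    k gray
    k black
    d gray
      l gray
        b gray
          n gray
          n black
        b black
      l black
      c gray
        c→k: k black — skip
      c black
      e gray
        e→g: g is gray → back edge
Back edge found, so a cycle exists: g → d → e → g.

Yes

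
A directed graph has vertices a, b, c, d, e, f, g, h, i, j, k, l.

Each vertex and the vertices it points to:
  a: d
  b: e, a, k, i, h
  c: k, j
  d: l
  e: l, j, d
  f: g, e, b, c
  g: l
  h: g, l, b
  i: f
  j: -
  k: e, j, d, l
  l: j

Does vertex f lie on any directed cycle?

f is on a cycle iff f can reach itself via ≥1 edge.
f → b → i → f — yes.

Yes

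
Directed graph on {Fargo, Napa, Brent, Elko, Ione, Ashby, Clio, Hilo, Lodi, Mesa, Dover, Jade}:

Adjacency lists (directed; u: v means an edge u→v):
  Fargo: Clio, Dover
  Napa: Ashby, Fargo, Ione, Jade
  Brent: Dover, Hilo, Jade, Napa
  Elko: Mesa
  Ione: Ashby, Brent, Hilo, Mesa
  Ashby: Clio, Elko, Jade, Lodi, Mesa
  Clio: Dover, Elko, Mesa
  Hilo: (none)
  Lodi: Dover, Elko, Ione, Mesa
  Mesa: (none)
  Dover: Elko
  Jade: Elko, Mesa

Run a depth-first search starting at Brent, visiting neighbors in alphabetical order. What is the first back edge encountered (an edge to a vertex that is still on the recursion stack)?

DFS from Brent (visiting neighbors in alphabetical order); mark gray on enter, black on exit:
Brent gray
  Dover gray
    Elko gray
      Mesa gray
      Mesa black
    Elko black
  Dover black
  Hilo gray
  Hilo black
  Jade gray
    Jade→Elko: Elko black — skip
    Jade→Mesa: Mesa black — skip
  Jade black
  Napa gray
    Ashby gray
      Clio gray
        Clio→Dover: Dover black — skip
        Clio→Elko: Elko black — skip
        Clio→Mesa: Mesa black — skip
      Clio black
      Ashby→Elko: Elko black — skip
      Ashby→Jade: Jade black — skip
      Lodi gray
        Lodi→Dover: Dover black — skip
        Lodi→Elko: Elko black — skip
        Ione gray
          Ione→Ashby: Ashby is gray → back edge
First back edge: Ione → Ashby.

Ione->Ashby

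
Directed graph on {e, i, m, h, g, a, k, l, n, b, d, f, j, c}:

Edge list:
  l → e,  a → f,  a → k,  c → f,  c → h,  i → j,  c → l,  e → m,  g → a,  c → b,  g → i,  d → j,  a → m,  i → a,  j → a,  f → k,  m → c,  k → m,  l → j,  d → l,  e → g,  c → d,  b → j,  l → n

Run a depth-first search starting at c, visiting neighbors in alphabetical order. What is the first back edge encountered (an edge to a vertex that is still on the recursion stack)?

m→c

DFS from c (visiting neighbors in alphabetical order); mark gray on enter, black on exit:
c gray
  b gray
    j gray
      a gray
        f gray
          k gray
            m gray
              m→c: c is gray → back edge
First back edge: m → c.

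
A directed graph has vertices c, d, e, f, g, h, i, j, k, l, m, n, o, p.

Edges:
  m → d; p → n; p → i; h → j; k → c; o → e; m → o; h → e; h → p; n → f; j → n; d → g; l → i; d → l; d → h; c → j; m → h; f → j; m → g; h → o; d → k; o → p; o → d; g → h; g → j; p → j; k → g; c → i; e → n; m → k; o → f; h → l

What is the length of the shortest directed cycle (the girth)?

3

For each vertex v, BFS finds the shortest path from v back to v.
The shortest such closed walk is o → d → h → o, length 3.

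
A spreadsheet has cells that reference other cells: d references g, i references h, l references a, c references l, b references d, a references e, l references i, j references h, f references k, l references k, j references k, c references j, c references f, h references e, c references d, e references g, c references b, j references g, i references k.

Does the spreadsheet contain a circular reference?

DFS with white/gray/black marking, starting from a:
a gray
  e gray
    g gray
    g black
  e black
a black
b gray
  d gray
    d→g: g black — skip
  d black
b black
c gray
  j gray
    k gray
    k black
    j→g: g black — skip
    h gray
      h→e: e black — skip
    h black
  j black
  f gray
    f→k: k black — skip
  f black
  l gray
    l→a: a black — skip
    l→k: k black — skip
    i gray
      i→h: h black — skip
      i→k: k black — skip
    i black
  l black
  c→d: d black — skip
  c→b: b black — skip
c black
Every edge goes to a white or black vertex — no back edge, so the graph is acyclic.

No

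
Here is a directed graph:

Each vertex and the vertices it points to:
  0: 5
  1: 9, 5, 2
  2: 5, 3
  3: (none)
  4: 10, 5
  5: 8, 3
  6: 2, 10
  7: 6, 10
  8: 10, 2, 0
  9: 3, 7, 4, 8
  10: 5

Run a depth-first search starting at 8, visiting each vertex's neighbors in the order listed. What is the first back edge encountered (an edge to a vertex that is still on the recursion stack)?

DFS from 8 (visiting each vertex's neighbors in the order listed); mark gray on enter, black on exit:
8 gray
  10 gray
    5 gray
      5→8: 8 is gray → back edge
First back edge: 5 → 8.

5->8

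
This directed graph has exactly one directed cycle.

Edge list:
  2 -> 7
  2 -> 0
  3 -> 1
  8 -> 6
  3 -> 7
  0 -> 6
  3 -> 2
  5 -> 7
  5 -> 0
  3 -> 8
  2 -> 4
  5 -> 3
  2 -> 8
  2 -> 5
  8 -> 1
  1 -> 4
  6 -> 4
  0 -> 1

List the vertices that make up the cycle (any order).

2, 3, 5

DFS with gray/black marking from 5:
5 gray
  3 gray
    1 gray
      4 gray
      4 black
    1 black
    7 gray
    7 black
    2 gray
      8 gray
        8→1: 1 black — skip
        6 gray
          6→4: 4 black — skip
        6 black
      8 black
      2→7: 7 black — skip
      2→4: 4 black — skip
      2→5: 5 is gray → back edge
Back edge closes the cycle 5 → 3 → 2 → 5; its vertices are {2, 3, 5}.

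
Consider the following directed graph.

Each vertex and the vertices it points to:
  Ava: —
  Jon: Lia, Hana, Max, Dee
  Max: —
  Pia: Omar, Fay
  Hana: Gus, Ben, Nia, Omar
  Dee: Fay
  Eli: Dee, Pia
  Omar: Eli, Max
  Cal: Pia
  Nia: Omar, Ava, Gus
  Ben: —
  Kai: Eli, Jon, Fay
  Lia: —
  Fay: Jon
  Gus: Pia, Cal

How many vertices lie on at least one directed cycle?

10

A vertex is on a directed cycle iff it belongs to a strongly connected component of size ≥ 2 (or has a self-loop).
The vertices on cycles are {Cal, Dee, Eli, Fay, Gus, Jon, Nia, Pia, Hana, Omar} — 10 in total.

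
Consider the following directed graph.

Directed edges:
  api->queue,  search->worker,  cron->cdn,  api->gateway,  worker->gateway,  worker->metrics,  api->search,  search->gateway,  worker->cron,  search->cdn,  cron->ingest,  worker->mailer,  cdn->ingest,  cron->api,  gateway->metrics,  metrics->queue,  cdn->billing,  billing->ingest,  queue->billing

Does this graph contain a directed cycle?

Yes

DFS with white/gray/black marking, starting from worker:
worker gray
  cron gray
    api gray
      gateway gray
        metrics gray
          queue gray
            billing gray
              ingest gray
              ingest black
            billing black
          queue black
        metrics black
      gateway black
      search gray
        cdn gray
          cdn→ingest: ingest black — skip
          cdn→billing: billing black — skip
        cdn black
        search→worker: worker is gray → back edge
Back edge found, so a cycle exists: worker → cron → api → search → worker.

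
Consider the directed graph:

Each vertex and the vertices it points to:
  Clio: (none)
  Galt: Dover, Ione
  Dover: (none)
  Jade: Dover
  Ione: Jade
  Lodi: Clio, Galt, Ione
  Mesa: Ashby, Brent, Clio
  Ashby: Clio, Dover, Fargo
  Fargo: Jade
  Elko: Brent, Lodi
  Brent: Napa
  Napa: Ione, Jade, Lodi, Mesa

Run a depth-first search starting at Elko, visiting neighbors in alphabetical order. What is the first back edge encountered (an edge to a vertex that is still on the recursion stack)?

DFS from Elko (visiting neighbors in alphabetical order); mark gray on enter, black on exit:
Elko gray
  Brent gray
    Napa gray
      Ione gray
        Jade gray
          Dover gray
          Dover black
        Jade black
      Ione black
      Napa→Jade: Jade black — skip
      Lodi gray
        Clio gray
        Clio black
        Galt gray
          Galt→Dover: Dover black — skip
          Galt→Ione: Ione black — skip
        Galt black
        Lodi→Ione: Ione black — skip
      Lodi black
      Mesa gray
        Ashby gray
          Ashby→Clio: Clio black — skip
          Ashby→Dover: Dover black — skip
          Fargo gray
            Fargo→Jade: Jade black — skip
          Fargo black
        Ashby black
        Mesa→Brent: Brent is gray → back edge
First back edge: Mesa → Brent.

Mesa→Brent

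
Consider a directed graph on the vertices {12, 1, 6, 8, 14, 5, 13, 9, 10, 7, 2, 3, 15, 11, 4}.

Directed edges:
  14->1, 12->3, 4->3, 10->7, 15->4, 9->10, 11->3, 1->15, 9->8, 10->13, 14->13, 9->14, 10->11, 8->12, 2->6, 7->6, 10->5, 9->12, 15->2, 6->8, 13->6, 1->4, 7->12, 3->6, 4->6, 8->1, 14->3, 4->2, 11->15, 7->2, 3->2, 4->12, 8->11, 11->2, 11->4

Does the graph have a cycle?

Yes

DFS with white/gray/black marking, starting from 12:
12 gray
  3 gray
    6 gray
      8 gray
        8→12: 12 is gray → back edge
Back edge found, so a cycle exists: 12 → 3 → 6 → 8 → 12.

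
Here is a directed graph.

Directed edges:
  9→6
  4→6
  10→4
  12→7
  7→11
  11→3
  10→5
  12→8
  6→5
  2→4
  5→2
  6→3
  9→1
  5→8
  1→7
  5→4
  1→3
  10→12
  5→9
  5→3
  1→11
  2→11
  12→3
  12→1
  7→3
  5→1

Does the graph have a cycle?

DFS with white/gray/black marking, starting from 11:
11 gray
  3 gray
  3 black
11 black
1 gray
  1→11: 11 black — skip
  7 gray
    7→3: 3 black — skip
    7→11: 11 black — skip
  7 black
  1→3: 3 black — skip
1 black
2 gray
  4 gray
    6 gray
      5 gray
        5→4: 4 is gray → back edge
Back edge found, so a cycle exists: 4 → 6 → 5 → 4.

Yes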